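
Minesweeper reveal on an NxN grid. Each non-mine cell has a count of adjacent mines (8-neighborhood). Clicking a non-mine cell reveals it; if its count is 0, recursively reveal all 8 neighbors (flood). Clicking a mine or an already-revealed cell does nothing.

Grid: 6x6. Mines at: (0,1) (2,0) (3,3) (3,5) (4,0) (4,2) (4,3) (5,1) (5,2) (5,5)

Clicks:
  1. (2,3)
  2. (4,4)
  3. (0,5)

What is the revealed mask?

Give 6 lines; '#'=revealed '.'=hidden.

Click 1 (2,3) count=1: revealed 1 new [(2,3)] -> total=1
Click 2 (4,4) count=4: revealed 1 new [(4,4)] -> total=2
Click 3 (0,5) count=0: revealed 11 new [(0,2) (0,3) (0,4) (0,5) (1,2) (1,3) (1,4) (1,5) (2,2) (2,4) (2,5)] -> total=13

Answer: ..####
..####
..####
......
....#.
......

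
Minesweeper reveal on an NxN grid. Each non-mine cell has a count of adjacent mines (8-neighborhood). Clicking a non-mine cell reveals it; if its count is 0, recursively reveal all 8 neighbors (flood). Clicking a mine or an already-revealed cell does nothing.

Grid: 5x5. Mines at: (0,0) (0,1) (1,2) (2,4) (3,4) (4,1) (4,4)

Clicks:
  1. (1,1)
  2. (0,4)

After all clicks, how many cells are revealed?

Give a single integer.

Click 1 (1,1) count=3: revealed 1 new [(1,1)] -> total=1
Click 2 (0,4) count=0: revealed 4 new [(0,3) (0,4) (1,3) (1,4)] -> total=5

Answer: 5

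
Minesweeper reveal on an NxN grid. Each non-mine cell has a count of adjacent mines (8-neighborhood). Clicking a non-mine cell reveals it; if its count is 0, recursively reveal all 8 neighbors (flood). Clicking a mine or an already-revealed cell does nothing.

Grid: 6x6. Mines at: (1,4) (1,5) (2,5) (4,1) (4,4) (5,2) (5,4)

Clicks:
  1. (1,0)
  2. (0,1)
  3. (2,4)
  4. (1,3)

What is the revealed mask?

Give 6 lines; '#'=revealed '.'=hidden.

Click 1 (1,0) count=0: revealed 16 new [(0,0) (0,1) (0,2) (0,3) (1,0) (1,1) (1,2) (1,3) (2,0) (2,1) (2,2) (2,3) (3,0) (3,1) (3,2) (3,3)] -> total=16
Click 2 (0,1) count=0: revealed 0 new [(none)] -> total=16
Click 3 (2,4) count=3: revealed 1 new [(2,4)] -> total=17
Click 4 (1,3) count=1: revealed 0 new [(none)] -> total=17

Answer: ####..
####..
#####.
####..
......
......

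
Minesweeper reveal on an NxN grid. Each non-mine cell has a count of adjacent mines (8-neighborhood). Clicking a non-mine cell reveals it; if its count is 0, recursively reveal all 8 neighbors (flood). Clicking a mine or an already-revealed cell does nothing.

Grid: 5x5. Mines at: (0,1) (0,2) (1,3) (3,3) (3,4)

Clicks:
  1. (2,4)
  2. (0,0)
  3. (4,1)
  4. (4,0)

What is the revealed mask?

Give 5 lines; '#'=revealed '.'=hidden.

Answer: #....
###..
###.#
###..
###..

Derivation:
Click 1 (2,4) count=3: revealed 1 new [(2,4)] -> total=1
Click 2 (0,0) count=1: revealed 1 new [(0,0)] -> total=2
Click 3 (4,1) count=0: revealed 12 new [(1,0) (1,1) (1,2) (2,0) (2,1) (2,2) (3,0) (3,1) (3,2) (4,0) (4,1) (4,2)] -> total=14
Click 4 (4,0) count=0: revealed 0 new [(none)] -> total=14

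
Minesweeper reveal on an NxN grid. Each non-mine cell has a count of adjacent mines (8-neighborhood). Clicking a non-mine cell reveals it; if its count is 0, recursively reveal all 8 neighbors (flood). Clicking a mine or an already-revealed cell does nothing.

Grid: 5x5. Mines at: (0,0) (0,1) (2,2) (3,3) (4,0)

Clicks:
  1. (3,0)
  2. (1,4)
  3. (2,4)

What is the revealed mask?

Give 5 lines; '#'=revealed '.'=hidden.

Answer: ..###
..###
...##
#....
.....

Derivation:
Click 1 (3,0) count=1: revealed 1 new [(3,0)] -> total=1
Click 2 (1,4) count=0: revealed 8 new [(0,2) (0,3) (0,4) (1,2) (1,3) (1,4) (2,3) (2,4)] -> total=9
Click 3 (2,4) count=1: revealed 0 new [(none)] -> total=9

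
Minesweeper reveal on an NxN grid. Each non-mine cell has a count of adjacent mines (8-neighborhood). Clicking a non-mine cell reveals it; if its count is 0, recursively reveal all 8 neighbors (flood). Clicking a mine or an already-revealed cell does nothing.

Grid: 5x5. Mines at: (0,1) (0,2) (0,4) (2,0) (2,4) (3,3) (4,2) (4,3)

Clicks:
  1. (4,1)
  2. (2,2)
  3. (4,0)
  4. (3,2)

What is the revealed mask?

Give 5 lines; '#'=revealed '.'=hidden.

Click 1 (4,1) count=1: revealed 1 new [(4,1)] -> total=1
Click 2 (2,2) count=1: revealed 1 new [(2,2)] -> total=2
Click 3 (4,0) count=0: revealed 3 new [(3,0) (3,1) (4,0)] -> total=5
Click 4 (3,2) count=3: revealed 1 new [(3,2)] -> total=6

Answer: .....
.....
..#..
###..
##...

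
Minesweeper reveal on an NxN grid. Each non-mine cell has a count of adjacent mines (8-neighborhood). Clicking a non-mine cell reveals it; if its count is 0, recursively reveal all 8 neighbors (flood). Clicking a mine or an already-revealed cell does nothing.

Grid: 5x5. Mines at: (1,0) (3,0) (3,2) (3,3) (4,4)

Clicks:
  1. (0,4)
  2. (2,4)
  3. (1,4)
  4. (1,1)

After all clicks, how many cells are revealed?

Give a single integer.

Answer: 12

Derivation:
Click 1 (0,4) count=0: revealed 12 new [(0,1) (0,2) (0,3) (0,4) (1,1) (1,2) (1,3) (1,4) (2,1) (2,2) (2,3) (2,4)] -> total=12
Click 2 (2,4) count=1: revealed 0 new [(none)] -> total=12
Click 3 (1,4) count=0: revealed 0 new [(none)] -> total=12
Click 4 (1,1) count=1: revealed 0 new [(none)] -> total=12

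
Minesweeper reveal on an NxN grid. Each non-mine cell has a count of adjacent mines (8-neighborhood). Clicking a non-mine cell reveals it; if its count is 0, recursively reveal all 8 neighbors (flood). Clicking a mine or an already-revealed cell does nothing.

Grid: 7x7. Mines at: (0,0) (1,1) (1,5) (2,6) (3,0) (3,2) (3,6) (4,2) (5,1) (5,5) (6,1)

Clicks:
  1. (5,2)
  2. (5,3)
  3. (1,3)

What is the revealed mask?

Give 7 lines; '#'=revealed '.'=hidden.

Click 1 (5,2) count=3: revealed 1 new [(5,2)] -> total=1
Click 2 (5,3) count=1: revealed 1 new [(5,3)] -> total=2
Click 3 (1,3) count=0: revealed 9 new [(0,2) (0,3) (0,4) (1,2) (1,3) (1,4) (2,2) (2,3) (2,4)] -> total=11

Answer: ..###..
..###..
..###..
.......
.......
..##...
.......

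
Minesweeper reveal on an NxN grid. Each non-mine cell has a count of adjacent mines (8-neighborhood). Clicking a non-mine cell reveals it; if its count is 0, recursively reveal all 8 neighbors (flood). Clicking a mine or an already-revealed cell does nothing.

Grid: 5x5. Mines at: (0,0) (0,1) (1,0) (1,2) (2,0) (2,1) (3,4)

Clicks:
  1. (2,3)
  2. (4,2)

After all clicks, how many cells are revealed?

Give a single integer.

Answer: 9

Derivation:
Click 1 (2,3) count=2: revealed 1 new [(2,3)] -> total=1
Click 2 (4,2) count=0: revealed 8 new [(3,0) (3,1) (3,2) (3,3) (4,0) (4,1) (4,2) (4,3)] -> total=9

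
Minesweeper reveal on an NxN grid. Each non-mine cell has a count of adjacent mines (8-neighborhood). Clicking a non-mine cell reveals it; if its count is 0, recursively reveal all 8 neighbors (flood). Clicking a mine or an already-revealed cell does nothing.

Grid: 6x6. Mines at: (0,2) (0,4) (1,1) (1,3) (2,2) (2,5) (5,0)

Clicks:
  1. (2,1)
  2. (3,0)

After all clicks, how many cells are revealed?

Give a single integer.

Answer: 6

Derivation:
Click 1 (2,1) count=2: revealed 1 new [(2,1)] -> total=1
Click 2 (3,0) count=0: revealed 5 new [(2,0) (3,0) (3,1) (4,0) (4,1)] -> total=6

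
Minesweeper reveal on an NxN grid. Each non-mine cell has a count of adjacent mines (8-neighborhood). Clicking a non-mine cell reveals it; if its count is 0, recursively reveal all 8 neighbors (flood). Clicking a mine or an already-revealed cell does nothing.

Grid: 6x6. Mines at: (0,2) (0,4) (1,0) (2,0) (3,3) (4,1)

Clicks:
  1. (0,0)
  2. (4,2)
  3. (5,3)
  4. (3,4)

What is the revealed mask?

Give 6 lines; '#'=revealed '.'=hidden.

Answer: #.....
....##
....##
....##
..####
..####

Derivation:
Click 1 (0,0) count=1: revealed 1 new [(0,0)] -> total=1
Click 2 (4,2) count=2: revealed 1 new [(4,2)] -> total=2
Click 3 (5,3) count=0: revealed 13 new [(1,4) (1,5) (2,4) (2,5) (3,4) (3,5) (4,3) (4,4) (4,5) (5,2) (5,3) (5,4) (5,5)] -> total=15
Click 4 (3,4) count=1: revealed 0 new [(none)] -> total=15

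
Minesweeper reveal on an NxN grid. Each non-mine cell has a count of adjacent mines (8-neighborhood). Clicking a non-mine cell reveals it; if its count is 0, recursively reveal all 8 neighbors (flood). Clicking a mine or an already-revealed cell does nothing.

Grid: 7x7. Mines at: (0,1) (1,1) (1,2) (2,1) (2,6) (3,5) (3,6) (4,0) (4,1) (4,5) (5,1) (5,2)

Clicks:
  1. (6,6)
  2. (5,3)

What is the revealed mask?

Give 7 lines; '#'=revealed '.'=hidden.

Answer: .......
.......
.......
.......
.......
...####
...####

Derivation:
Click 1 (6,6) count=0: revealed 8 new [(5,3) (5,4) (5,5) (5,6) (6,3) (6,4) (6,5) (6,6)] -> total=8
Click 2 (5,3) count=1: revealed 0 new [(none)] -> total=8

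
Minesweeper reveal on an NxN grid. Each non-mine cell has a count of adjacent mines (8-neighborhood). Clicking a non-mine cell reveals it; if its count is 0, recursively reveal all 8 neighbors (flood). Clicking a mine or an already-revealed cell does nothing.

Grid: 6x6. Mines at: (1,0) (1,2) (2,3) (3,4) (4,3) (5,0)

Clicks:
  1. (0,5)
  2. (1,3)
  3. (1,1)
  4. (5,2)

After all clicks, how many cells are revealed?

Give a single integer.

Answer: 10

Derivation:
Click 1 (0,5) count=0: revealed 8 new [(0,3) (0,4) (0,5) (1,3) (1,4) (1,5) (2,4) (2,5)] -> total=8
Click 2 (1,3) count=2: revealed 0 new [(none)] -> total=8
Click 3 (1,1) count=2: revealed 1 new [(1,1)] -> total=9
Click 4 (5,2) count=1: revealed 1 new [(5,2)] -> total=10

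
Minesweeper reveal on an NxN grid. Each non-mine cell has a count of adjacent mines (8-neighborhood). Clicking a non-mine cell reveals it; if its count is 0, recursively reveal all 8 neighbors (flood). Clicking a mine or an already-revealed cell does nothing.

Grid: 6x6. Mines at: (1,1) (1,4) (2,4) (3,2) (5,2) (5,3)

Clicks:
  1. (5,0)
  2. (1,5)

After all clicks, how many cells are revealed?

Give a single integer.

Click 1 (5,0) count=0: revealed 8 new [(2,0) (2,1) (3,0) (3,1) (4,0) (4,1) (5,0) (5,1)] -> total=8
Click 2 (1,5) count=2: revealed 1 new [(1,5)] -> total=9

Answer: 9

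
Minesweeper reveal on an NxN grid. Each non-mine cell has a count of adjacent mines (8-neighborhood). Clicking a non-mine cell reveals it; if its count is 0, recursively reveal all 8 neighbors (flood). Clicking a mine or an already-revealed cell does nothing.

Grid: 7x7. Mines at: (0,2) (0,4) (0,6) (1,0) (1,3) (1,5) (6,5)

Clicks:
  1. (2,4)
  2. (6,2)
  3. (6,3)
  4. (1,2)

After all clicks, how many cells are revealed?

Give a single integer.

Click 1 (2,4) count=2: revealed 1 new [(2,4)] -> total=1
Click 2 (6,2) count=0: revealed 32 new [(2,0) (2,1) (2,2) (2,3) (2,5) (2,6) (3,0) (3,1) (3,2) (3,3) (3,4) (3,5) (3,6) (4,0) (4,1) (4,2) (4,3) (4,4) (4,5) (4,6) (5,0) (5,1) (5,2) (5,3) (5,4) (5,5) (5,6) (6,0) (6,1) (6,2) (6,3) (6,4)] -> total=33
Click 3 (6,3) count=0: revealed 0 new [(none)] -> total=33
Click 4 (1,2) count=2: revealed 1 new [(1,2)] -> total=34

Answer: 34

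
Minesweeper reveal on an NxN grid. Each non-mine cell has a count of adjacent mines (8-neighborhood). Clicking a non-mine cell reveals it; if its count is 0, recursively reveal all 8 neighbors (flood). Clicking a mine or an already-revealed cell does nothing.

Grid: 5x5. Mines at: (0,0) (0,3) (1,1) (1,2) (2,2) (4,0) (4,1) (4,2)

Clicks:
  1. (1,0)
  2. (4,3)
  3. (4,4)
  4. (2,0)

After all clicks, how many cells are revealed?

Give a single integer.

Click 1 (1,0) count=2: revealed 1 new [(1,0)] -> total=1
Click 2 (4,3) count=1: revealed 1 new [(4,3)] -> total=2
Click 3 (4,4) count=0: revealed 7 new [(1,3) (1,4) (2,3) (2,4) (3,3) (3,4) (4,4)] -> total=9
Click 4 (2,0) count=1: revealed 1 new [(2,0)] -> total=10

Answer: 10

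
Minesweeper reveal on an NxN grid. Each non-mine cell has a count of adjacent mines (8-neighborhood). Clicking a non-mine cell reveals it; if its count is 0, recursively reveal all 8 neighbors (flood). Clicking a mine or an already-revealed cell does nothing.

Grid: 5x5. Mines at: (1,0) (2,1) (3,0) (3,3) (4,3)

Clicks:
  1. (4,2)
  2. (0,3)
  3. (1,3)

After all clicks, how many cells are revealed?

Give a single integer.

Click 1 (4,2) count=2: revealed 1 new [(4,2)] -> total=1
Click 2 (0,3) count=0: revealed 11 new [(0,1) (0,2) (0,3) (0,4) (1,1) (1,2) (1,3) (1,4) (2,2) (2,3) (2,4)] -> total=12
Click 3 (1,3) count=0: revealed 0 new [(none)] -> total=12

Answer: 12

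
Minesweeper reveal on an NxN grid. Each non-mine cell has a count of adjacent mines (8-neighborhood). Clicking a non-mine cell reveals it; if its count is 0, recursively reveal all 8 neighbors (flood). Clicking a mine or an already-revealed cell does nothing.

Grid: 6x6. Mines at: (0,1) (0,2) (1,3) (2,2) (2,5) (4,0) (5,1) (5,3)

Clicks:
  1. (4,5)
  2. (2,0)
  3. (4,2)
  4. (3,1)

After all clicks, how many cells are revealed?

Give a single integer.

Answer: 13

Derivation:
Click 1 (4,5) count=0: revealed 6 new [(3,4) (3,5) (4,4) (4,5) (5,4) (5,5)] -> total=6
Click 2 (2,0) count=0: revealed 6 new [(1,0) (1,1) (2,0) (2,1) (3,0) (3,1)] -> total=12
Click 3 (4,2) count=2: revealed 1 new [(4,2)] -> total=13
Click 4 (3,1) count=2: revealed 0 new [(none)] -> total=13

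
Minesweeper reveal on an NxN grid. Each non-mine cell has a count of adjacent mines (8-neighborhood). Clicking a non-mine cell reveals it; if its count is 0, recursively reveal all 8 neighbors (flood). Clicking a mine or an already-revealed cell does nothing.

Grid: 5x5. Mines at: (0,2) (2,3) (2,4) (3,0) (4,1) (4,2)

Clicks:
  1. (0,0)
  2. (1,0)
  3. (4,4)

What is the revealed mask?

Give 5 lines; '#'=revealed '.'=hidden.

Click 1 (0,0) count=0: revealed 6 new [(0,0) (0,1) (1,0) (1,1) (2,0) (2,1)] -> total=6
Click 2 (1,0) count=0: revealed 0 new [(none)] -> total=6
Click 3 (4,4) count=0: revealed 4 new [(3,3) (3,4) (4,3) (4,4)] -> total=10

Answer: ##...
##...
##...
...##
...##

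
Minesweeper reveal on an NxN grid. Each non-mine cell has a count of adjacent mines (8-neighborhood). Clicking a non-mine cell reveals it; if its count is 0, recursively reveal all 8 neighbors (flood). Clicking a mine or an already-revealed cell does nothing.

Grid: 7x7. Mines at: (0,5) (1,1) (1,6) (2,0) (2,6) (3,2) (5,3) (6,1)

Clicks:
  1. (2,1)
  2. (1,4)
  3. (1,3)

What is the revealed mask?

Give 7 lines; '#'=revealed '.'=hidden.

Answer: ..###..
..####.
.#####.
...####
...####
....###
....###

Derivation:
Click 1 (2,1) count=3: revealed 1 new [(2,1)] -> total=1
Click 2 (1,4) count=1: revealed 1 new [(1,4)] -> total=2
Click 3 (1,3) count=0: revealed 24 new [(0,2) (0,3) (0,4) (1,2) (1,3) (1,5) (2,2) (2,3) (2,4) (2,5) (3,3) (3,4) (3,5) (3,6) (4,3) (4,4) (4,5) (4,6) (5,4) (5,5) (5,6) (6,4) (6,5) (6,6)] -> total=26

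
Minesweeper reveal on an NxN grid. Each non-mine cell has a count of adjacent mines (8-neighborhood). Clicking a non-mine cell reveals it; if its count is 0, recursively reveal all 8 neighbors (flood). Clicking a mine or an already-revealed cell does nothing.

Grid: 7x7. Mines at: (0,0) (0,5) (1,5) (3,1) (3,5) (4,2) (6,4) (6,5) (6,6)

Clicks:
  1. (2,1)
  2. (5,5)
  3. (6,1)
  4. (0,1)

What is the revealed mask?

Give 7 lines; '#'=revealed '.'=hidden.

Click 1 (2,1) count=1: revealed 1 new [(2,1)] -> total=1
Click 2 (5,5) count=3: revealed 1 new [(5,5)] -> total=2
Click 3 (6,1) count=0: revealed 10 new [(4,0) (4,1) (5,0) (5,1) (5,2) (5,3) (6,0) (6,1) (6,2) (6,3)] -> total=12
Click 4 (0,1) count=1: revealed 1 new [(0,1)] -> total=13

Answer: .#.....
.......
.#.....
.......
##.....
####.#.
####...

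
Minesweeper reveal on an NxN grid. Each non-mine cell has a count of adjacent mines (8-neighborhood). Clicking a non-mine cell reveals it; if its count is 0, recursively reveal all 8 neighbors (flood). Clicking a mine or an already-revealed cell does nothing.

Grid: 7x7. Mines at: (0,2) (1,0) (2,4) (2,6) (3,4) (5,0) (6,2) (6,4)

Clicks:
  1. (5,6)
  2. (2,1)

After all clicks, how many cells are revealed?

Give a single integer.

Answer: 9

Derivation:
Click 1 (5,6) count=0: revealed 8 new [(3,5) (3,6) (4,5) (4,6) (5,5) (5,6) (6,5) (6,6)] -> total=8
Click 2 (2,1) count=1: revealed 1 new [(2,1)] -> total=9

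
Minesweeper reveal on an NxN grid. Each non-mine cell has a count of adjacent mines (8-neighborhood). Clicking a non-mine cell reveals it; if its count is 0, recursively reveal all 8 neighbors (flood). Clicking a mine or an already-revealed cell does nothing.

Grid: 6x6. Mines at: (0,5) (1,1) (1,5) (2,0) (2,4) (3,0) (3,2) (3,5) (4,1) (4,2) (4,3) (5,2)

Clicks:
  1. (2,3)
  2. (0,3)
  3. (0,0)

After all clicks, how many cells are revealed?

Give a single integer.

Click 1 (2,3) count=2: revealed 1 new [(2,3)] -> total=1
Click 2 (0,3) count=0: revealed 6 new [(0,2) (0,3) (0,4) (1,2) (1,3) (1,4)] -> total=7
Click 3 (0,0) count=1: revealed 1 new [(0,0)] -> total=8

Answer: 8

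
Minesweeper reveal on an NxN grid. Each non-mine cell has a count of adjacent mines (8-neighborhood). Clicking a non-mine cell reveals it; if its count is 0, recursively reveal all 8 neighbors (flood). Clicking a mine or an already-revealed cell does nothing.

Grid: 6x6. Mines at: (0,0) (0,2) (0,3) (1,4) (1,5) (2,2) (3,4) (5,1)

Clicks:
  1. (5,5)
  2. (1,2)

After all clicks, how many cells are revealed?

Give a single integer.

Answer: 9

Derivation:
Click 1 (5,5) count=0: revealed 8 new [(4,2) (4,3) (4,4) (4,5) (5,2) (5,3) (5,4) (5,5)] -> total=8
Click 2 (1,2) count=3: revealed 1 new [(1,2)] -> total=9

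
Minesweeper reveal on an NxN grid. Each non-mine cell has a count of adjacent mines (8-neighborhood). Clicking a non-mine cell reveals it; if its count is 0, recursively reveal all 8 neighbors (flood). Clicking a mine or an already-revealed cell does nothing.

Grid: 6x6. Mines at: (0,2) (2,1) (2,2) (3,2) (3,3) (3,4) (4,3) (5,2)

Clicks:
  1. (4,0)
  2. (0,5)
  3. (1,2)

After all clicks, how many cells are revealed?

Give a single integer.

Answer: 16

Derivation:
Click 1 (4,0) count=0: revealed 6 new [(3,0) (3,1) (4,0) (4,1) (5,0) (5,1)] -> total=6
Click 2 (0,5) count=0: revealed 9 new [(0,3) (0,4) (0,5) (1,3) (1,4) (1,5) (2,3) (2,4) (2,5)] -> total=15
Click 3 (1,2) count=3: revealed 1 new [(1,2)] -> total=16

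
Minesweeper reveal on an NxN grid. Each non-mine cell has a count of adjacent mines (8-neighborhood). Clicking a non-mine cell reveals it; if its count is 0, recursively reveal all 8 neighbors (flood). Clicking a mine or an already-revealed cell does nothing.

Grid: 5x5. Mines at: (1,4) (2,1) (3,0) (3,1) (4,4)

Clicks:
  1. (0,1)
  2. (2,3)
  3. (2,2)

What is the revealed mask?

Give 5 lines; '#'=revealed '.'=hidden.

Click 1 (0,1) count=0: revealed 8 new [(0,0) (0,1) (0,2) (0,3) (1,0) (1,1) (1,2) (1,3)] -> total=8
Click 2 (2,3) count=1: revealed 1 new [(2,3)] -> total=9
Click 3 (2,2) count=2: revealed 1 new [(2,2)] -> total=10

Answer: ####.
####.
..##.
.....
.....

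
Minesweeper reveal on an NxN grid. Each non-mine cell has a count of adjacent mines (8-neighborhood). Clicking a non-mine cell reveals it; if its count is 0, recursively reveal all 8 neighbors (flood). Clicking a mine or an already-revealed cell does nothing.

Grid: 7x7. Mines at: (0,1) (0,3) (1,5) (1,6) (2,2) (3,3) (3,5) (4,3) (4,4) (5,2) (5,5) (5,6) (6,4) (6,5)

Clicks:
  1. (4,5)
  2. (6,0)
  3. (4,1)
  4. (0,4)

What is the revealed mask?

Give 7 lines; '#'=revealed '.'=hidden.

Answer: ....#..
##.....
##.....
##.....
##...#.
##.....
##.....

Derivation:
Click 1 (4,5) count=4: revealed 1 new [(4,5)] -> total=1
Click 2 (6,0) count=0: revealed 12 new [(1,0) (1,1) (2,0) (2,1) (3,0) (3,1) (4,0) (4,1) (5,0) (5,1) (6,0) (6,1)] -> total=13
Click 3 (4,1) count=1: revealed 0 new [(none)] -> total=13
Click 4 (0,4) count=2: revealed 1 new [(0,4)] -> total=14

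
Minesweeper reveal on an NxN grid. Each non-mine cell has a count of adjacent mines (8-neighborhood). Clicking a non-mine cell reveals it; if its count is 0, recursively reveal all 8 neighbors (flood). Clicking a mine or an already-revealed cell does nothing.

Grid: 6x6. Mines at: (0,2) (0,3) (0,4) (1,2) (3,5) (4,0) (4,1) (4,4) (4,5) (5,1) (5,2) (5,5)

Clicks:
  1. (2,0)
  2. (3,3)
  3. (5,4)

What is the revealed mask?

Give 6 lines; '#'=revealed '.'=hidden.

Click 1 (2,0) count=0: revealed 8 new [(0,0) (0,1) (1,0) (1,1) (2,0) (2,1) (3,0) (3,1)] -> total=8
Click 2 (3,3) count=1: revealed 1 new [(3,3)] -> total=9
Click 3 (5,4) count=3: revealed 1 new [(5,4)] -> total=10

Answer: ##....
##....
##....
##.#..
......
....#.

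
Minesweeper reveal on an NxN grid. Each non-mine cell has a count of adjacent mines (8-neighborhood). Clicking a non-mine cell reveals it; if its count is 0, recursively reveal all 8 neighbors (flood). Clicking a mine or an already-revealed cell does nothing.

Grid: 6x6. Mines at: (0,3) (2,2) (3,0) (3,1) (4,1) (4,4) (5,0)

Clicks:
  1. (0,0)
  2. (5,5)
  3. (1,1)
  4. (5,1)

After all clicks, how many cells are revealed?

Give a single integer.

Answer: 10

Derivation:
Click 1 (0,0) count=0: revealed 8 new [(0,0) (0,1) (0,2) (1,0) (1,1) (1,2) (2,0) (2,1)] -> total=8
Click 2 (5,5) count=1: revealed 1 new [(5,5)] -> total=9
Click 3 (1,1) count=1: revealed 0 new [(none)] -> total=9
Click 4 (5,1) count=2: revealed 1 new [(5,1)] -> total=10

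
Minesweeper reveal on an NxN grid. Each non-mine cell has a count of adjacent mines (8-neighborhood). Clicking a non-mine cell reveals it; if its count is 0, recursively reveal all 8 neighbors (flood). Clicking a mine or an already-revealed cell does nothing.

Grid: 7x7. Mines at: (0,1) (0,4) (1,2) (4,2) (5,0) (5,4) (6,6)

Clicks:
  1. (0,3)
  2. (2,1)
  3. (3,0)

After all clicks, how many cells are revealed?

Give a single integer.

Click 1 (0,3) count=2: revealed 1 new [(0,3)] -> total=1
Click 2 (2,1) count=1: revealed 1 new [(2,1)] -> total=2
Click 3 (3,0) count=0: revealed 7 new [(1,0) (1,1) (2,0) (3,0) (3,1) (4,0) (4,1)] -> total=9

Answer: 9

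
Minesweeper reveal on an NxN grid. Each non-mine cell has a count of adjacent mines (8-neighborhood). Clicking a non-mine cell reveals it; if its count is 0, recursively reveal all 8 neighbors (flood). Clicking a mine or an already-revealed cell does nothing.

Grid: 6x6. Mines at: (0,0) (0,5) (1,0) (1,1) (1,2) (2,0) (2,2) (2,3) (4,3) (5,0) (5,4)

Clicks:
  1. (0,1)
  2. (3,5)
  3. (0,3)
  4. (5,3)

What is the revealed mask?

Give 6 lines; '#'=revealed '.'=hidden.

Answer: .#.#..
....##
....##
....##
....##
...#..

Derivation:
Click 1 (0,1) count=4: revealed 1 new [(0,1)] -> total=1
Click 2 (3,5) count=0: revealed 8 new [(1,4) (1,5) (2,4) (2,5) (3,4) (3,5) (4,4) (4,5)] -> total=9
Click 3 (0,3) count=1: revealed 1 new [(0,3)] -> total=10
Click 4 (5,3) count=2: revealed 1 new [(5,3)] -> total=11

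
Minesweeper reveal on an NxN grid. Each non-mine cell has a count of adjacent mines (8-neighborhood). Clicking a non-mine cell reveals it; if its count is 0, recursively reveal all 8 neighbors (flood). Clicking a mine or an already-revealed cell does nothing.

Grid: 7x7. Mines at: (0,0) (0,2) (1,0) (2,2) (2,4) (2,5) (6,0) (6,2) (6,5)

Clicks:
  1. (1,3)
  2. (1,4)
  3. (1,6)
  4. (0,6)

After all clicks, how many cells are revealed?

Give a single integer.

Answer: 8

Derivation:
Click 1 (1,3) count=3: revealed 1 new [(1,3)] -> total=1
Click 2 (1,4) count=2: revealed 1 new [(1,4)] -> total=2
Click 3 (1,6) count=1: revealed 1 new [(1,6)] -> total=3
Click 4 (0,6) count=0: revealed 5 new [(0,3) (0,4) (0,5) (0,6) (1,5)] -> total=8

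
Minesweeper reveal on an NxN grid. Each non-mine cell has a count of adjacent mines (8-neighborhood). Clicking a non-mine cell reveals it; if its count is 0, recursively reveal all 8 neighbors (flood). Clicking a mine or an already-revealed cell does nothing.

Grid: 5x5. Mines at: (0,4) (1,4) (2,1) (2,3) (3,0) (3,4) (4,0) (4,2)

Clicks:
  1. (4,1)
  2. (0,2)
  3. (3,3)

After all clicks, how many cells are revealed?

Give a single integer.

Click 1 (4,1) count=3: revealed 1 new [(4,1)] -> total=1
Click 2 (0,2) count=0: revealed 8 new [(0,0) (0,1) (0,2) (0,3) (1,0) (1,1) (1,2) (1,3)] -> total=9
Click 3 (3,3) count=3: revealed 1 new [(3,3)] -> total=10

Answer: 10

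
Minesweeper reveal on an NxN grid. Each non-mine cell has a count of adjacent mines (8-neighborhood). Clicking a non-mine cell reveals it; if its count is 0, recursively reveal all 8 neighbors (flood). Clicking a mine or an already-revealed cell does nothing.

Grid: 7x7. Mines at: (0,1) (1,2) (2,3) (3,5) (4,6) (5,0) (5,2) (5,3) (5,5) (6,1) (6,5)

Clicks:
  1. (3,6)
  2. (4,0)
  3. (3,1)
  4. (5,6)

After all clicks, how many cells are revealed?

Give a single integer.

Answer: 13

Derivation:
Click 1 (3,6) count=2: revealed 1 new [(3,6)] -> total=1
Click 2 (4,0) count=1: revealed 1 new [(4,0)] -> total=2
Click 3 (3,1) count=0: revealed 10 new [(1,0) (1,1) (2,0) (2,1) (2,2) (3,0) (3,1) (3,2) (4,1) (4,2)] -> total=12
Click 4 (5,6) count=3: revealed 1 new [(5,6)] -> total=13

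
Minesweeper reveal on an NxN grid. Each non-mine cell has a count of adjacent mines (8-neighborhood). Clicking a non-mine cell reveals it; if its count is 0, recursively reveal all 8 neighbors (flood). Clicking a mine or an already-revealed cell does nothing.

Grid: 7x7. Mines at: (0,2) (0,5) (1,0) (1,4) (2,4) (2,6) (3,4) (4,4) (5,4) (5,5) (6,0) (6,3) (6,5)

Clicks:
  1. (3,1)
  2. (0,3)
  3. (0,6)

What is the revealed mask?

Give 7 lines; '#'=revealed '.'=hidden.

Answer: ...#..#
.###...
####...
####...
####...
####...
.......

Derivation:
Click 1 (3,1) count=0: revealed 19 new [(1,1) (1,2) (1,3) (2,0) (2,1) (2,2) (2,3) (3,0) (3,1) (3,2) (3,3) (4,0) (4,1) (4,2) (4,3) (5,0) (5,1) (5,2) (5,3)] -> total=19
Click 2 (0,3) count=2: revealed 1 new [(0,3)] -> total=20
Click 3 (0,6) count=1: revealed 1 new [(0,6)] -> total=21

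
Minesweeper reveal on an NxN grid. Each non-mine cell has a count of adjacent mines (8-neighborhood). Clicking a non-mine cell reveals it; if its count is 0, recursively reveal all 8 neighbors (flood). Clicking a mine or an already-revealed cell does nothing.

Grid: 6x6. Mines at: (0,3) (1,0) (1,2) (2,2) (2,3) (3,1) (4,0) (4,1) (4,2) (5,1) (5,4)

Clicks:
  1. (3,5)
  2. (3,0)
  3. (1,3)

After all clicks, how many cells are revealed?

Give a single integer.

Click 1 (3,5) count=0: revealed 10 new [(0,4) (0,5) (1,4) (1,5) (2,4) (2,5) (3,4) (3,5) (4,4) (4,5)] -> total=10
Click 2 (3,0) count=3: revealed 1 new [(3,0)] -> total=11
Click 3 (1,3) count=4: revealed 1 new [(1,3)] -> total=12

Answer: 12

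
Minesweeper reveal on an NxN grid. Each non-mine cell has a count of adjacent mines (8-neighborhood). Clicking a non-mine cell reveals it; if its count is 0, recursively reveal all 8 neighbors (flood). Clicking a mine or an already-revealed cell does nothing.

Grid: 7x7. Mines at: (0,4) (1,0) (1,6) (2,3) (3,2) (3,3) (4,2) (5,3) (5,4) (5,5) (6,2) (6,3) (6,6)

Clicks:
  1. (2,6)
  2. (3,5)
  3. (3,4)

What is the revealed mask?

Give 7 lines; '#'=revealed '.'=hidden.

Answer: .......
.......
....###
....###
....###
.......
.......

Derivation:
Click 1 (2,6) count=1: revealed 1 new [(2,6)] -> total=1
Click 2 (3,5) count=0: revealed 8 new [(2,4) (2,5) (3,4) (3,5) (3,6) (4,4) (4,5) (4,6)] -> total=9
Click 3 (3,4) count=2: revealed 0 new [(none)] -> total=9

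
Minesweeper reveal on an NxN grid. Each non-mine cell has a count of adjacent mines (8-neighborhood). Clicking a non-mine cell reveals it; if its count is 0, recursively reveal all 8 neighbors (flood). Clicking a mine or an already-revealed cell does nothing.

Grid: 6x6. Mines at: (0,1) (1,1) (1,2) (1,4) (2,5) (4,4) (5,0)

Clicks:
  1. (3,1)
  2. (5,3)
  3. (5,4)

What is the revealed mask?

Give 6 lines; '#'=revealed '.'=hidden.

Click 1 (3,1) count=0: revealed 15 new [(2,0) (2,1) (2,2) (2,3) (3,0) (3,1) (3,2) (3,3) (4,0) (4,1) (4,2) (4,3) (5,1) (5,2) (5,3)] -> total=15
Click 2 (5,3) count=1: revealed 0 new [(none)] -> total=15
Click 3 (5,4) count=1: revealed 1 new [(5,4)] -> total=16

Answer: ......
......
####..
####..
####..
.####.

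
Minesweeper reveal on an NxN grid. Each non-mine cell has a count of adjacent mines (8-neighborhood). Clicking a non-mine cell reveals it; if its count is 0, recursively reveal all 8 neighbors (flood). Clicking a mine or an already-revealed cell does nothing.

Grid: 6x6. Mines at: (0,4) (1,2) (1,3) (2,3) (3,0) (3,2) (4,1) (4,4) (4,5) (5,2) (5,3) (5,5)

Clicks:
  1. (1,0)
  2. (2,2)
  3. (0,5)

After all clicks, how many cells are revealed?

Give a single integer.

Click 1 (1,0) count=0: revealed 6 new [(0,0) (0,1) (1,0) (1,1) (2,0) (2,1)] -> total=6
Click 2 (2,2) count=4: revealed 1 new [(2,2)] -> total=7
Click 3 (0,5) count=1: revealed 1 new [(0,5)] -> total=8

Answer: 8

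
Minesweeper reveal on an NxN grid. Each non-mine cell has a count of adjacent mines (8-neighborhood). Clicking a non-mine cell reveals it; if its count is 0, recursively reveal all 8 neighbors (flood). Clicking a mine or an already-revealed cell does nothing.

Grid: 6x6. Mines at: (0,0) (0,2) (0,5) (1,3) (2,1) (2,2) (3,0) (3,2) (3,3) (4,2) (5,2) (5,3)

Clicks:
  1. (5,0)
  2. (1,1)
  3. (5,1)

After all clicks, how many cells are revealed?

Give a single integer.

Click 1 (5,0) count=0: revealed 4 new [(4,0) (4,1) (5,0) (5,1)] -> total=4
Click 2 (1,1) count=4: revealed 1 new [(1,1)] -> total=5
Click 3 (5,1) count=2: revealed 0 new [(none)] -> total=5

Answer: 5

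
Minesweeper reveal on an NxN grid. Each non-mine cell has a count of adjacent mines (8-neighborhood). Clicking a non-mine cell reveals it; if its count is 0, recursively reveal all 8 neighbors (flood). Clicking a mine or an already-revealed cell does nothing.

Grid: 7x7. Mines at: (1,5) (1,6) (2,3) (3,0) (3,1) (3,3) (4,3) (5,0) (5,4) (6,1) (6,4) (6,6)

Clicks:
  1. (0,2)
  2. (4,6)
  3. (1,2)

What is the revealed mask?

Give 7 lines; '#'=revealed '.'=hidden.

Click 1 (0,2) count=0: revealed 13 new [(0,0) (0,1) (0,2) (0,3) (0,4) (1,0) (1,1) (1,2) (1,3) (1,4) (2,0) (2,1) (2,2)] -> total=13
Click 2 (4,6) count=0: revealed 11 new [(2,4) (2,5) (2,6) (3,4) (3,5) (3,6) (4,4) (4,5) (4,6) (5,5) (5,6)] -> total=24
Click 3 (1,2) count=1: revealed 0 new [(none)] -> total=24

Answer: #####..
#####..
###.###
....###
....###
.....##
.......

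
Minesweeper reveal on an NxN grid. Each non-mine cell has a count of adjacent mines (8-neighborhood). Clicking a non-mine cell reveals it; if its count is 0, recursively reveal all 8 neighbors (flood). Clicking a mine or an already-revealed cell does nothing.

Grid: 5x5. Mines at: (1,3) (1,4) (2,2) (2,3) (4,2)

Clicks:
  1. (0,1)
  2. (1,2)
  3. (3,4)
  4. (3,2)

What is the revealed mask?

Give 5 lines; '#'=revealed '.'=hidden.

Click 1 (0,1) count=0: revealed 12 new [(0,0) (0,1) (0,2) (1,0) (1,1) (1,2) (2,0) (2,1) (3,0) (3,1) (4,0) (4,1)] -> total=12
Click 2 (1,2) count=3: revealed 0 new [(none)] -> total=12
Click 3 (3,4) count=1: revealed 1 new [(3,4)] -> total=13
Click 4 (3,2) count=3: revealed 1 new [(3,2)] -> total=14

Answer: ###..
###..
##...
###.#
##...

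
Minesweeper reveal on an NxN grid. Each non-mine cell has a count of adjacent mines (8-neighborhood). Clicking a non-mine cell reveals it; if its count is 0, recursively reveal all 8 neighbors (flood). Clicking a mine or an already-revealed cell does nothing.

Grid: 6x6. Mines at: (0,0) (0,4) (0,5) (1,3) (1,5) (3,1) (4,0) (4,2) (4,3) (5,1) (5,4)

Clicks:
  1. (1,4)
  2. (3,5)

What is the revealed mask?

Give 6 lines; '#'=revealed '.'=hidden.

Click 1 (1,4) count=4: revealed 1 new [(1,4)] -> total=1
Click 2 (3,5) count=0: revealed 6 new [(2,4) (2,5) (3,4) (3,5) (4,4) (4,5)] -> total=7

Answer: ......
....#.
....##
....##
....##
......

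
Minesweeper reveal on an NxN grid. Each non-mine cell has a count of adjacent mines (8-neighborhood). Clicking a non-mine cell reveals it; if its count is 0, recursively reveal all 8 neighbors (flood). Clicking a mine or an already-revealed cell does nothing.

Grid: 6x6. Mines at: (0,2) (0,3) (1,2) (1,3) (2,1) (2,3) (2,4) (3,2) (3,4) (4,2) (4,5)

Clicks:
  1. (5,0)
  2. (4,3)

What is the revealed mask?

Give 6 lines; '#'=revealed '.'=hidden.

Click 1 (5,0) count=0: revealed 6 new [(3,0) (3,1) (4,0) (4,1) (5,0) (5,1)] -> total=6
Click 2 (4,3) count=3: revealed 1 new [(4,3)] -> total=7

Answer: ......
......
......
##....
##.#..
##....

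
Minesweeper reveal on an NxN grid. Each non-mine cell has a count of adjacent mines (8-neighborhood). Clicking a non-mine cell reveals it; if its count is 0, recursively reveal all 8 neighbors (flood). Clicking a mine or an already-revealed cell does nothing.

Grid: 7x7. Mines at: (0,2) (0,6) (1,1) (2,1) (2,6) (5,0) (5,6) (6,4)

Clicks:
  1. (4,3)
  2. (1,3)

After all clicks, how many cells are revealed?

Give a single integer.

Answer: 29

Derivation:
Click 1 (4,3) count=0: revealed 29 new [(0,3) (0,4) (0,5) (1,2) (1,3) (1,4) (1,5) (2,2) (2,3) (2,4) (2,5) (3,1) (3,2) (3,3) (3,4) (3,5) (4,1) (4,2) (4,3) (4,4) (4,5) (5,1) (5,2) (5,3) (5,4) (5,5) (6,1) (6,2) (6,3)] -> total=29
Click 2 (1,3) count=1: revealed 0 new [(none)] -> total=29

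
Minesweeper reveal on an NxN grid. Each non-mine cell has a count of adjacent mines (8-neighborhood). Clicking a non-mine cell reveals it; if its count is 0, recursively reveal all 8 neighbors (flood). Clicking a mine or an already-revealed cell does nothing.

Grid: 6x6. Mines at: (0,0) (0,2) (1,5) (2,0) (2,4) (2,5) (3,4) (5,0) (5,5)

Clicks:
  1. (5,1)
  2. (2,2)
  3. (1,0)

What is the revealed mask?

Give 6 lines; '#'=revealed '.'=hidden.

Click 1 (5,1) count=1: revealed 1 new [(5,1)] -> total=1
Click 2 (2,2) count=0: revealed 16 new [(1,1) (1,2) (1,3) (2,1) (2,2) (2,3) (3,1) (3,2) (3,3) (4,1) (4,2) (4,3) (4,4) (5,2) (5,3) (5,4)] -> total=17
Click 3 (1,0) count=2: revealed 1 new [(1,0)] -> total=18

Answer: ......
####..
.###..
.###..
.####.
.####.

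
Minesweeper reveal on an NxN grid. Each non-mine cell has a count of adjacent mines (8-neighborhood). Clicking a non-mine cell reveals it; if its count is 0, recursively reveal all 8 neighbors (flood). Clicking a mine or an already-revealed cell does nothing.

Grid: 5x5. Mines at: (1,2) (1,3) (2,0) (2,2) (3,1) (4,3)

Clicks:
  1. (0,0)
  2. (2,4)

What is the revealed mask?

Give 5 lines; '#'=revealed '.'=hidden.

Click 1 (0,0) count=0: revealed 4 new [(0,0) (0,1) (1,0) (1,1)] -> total=4
Click 2 (2,4) count=1: revealed 1 new [(2,4)] -> total=5

Answer: ##...
##...
....#
.....
.....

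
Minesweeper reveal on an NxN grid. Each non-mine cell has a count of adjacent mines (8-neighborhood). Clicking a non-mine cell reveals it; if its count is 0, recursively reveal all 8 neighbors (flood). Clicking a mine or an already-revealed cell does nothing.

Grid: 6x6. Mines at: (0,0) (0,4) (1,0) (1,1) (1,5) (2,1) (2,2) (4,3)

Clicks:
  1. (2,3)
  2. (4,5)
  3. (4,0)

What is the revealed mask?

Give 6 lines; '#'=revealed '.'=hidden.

Answer: ......
......
...###
###.##
###.##
###.##

Derivation:
Click 1 (2,3) count=1: revealed 1 new [(2,3)] -> total=1
Click 2 (4,5) count=0: revealed 8 new [(2,4) (2,5) (3,4) (3,5) (4,4) (4,5) (5,4) (5,5)] -> total=9
Click 3 (4,0) count=0: revealed 9 new [(3,0) (3,1) (3,2) (4,0) (4,1) (4,2) (5,0) (5,1) (5,2)] -> total=18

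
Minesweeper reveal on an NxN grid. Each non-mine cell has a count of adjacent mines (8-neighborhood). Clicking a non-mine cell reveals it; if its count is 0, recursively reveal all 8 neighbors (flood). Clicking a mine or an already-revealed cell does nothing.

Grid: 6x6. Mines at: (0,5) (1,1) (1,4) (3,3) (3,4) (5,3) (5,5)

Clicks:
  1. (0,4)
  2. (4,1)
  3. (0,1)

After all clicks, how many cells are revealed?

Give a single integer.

Click 1 (0,4) count=2: revealed 1 new [(0,4)] -> total=1
Click 2 (4,1) count=0: revealed 12 new [(2,0) (2,1) (2,2) (3,0) (3,1) (3,2) (4,0) (4,1) (4,2) (5,0) (5,1) (5,2)] -> total=13
Click 3 (0,1) count=1: revealed 1 new [(0,1)] -> total=14

Answer: 14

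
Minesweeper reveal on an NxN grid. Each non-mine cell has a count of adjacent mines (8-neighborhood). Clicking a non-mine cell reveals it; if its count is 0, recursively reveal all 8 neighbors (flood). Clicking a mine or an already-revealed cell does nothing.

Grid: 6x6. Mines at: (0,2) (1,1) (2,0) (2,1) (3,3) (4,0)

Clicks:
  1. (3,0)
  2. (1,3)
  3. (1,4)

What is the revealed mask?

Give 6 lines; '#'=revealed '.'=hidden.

Click 1 (3,0) count=3: revealed 1 new [(3,0)] -> total=1
Click 2 (1,3) count=1: revealed 1 new [(1,3)] -> total=2
Click 3 (1,4) count=0: revealed 20 new [(0,3) (0,4) (0,5) (1,4) (1,5) (2,3) (2,4) (2,5) (3,4) (3,5) (4,1) (4,2) (4,3) (4,4) (4,5) (5,1) (5,2) (5,3) (5,4) (5,5)] -> total=22

Answer: ...###
...###
...###
#...##
.#####
.#####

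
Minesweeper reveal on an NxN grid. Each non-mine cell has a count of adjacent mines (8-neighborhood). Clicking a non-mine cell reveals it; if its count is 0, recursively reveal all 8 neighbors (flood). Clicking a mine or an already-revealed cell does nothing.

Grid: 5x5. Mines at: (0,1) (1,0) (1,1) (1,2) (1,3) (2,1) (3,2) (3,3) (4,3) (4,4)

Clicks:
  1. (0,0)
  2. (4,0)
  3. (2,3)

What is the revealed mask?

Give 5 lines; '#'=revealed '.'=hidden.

Click 1 (0,0) count=3: revealed 1 new [(0,0)] -> total=1
Click 2 (4,0) count=0: revealed 4 new [(3,0) (3,1) (4,0) (4,1)] -> total=5
Click 3 (2,3) count=4: revealed 1 new [(2,3)] -> total=6

Answer: #....
.....
...#.
##...
##...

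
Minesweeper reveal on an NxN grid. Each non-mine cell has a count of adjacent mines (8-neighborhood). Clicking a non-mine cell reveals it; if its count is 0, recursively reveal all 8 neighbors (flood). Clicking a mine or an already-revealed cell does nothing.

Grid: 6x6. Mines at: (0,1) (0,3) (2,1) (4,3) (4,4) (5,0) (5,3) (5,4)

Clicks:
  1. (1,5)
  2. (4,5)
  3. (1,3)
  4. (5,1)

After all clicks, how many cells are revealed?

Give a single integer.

Answer: 16

Derivation:
Click 1 (1,5) count=0: revealed 14 new [(0,4) (0,5) (1,2) (1,3) (1,4) (1,5) (2,2) (2,3) (2,4) (2,5) (3,2) (3,3) (3,4) (3,5)] -> total=14
Click 2 (4,5) count=2: revealed 1 new [(4,5)] -> total=15
Click 3 (1,3) count=1: revealed 0 new [(none)] -> total=15
Click 4 (5,1) count=1: revealed 1 new [(5,1)] -> total=16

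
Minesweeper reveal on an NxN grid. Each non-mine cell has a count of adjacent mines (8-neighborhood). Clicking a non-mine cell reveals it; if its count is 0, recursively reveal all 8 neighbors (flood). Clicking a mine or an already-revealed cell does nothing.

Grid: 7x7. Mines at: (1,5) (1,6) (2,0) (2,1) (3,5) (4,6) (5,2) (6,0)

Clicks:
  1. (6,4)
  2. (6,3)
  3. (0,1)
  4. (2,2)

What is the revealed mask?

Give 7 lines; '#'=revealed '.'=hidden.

Answer: #####..
#####..
..###..
..###..
..####.
...####
...####

Derivation:
Click 1 (6,4) count=0: revealed 11 new [(4,3) (4,4) (4,5) (5,3) (5,4) (5,5) (5,6) (6,3) (6,4) (6,5) (6,6)] -> total=11
Click 2 (6,3) count=1: revealed 0 new [(none)] -> total=11
Click 3 (0,1) count=0: revealed 17 new [(0,0) (0,1) (0,2) (0,3) (0,4) (1,0) (1,1) (1,2) (1,3) (1,4) (2,2) (2,3) (2,4) (3,2) (3,3) (3,4) (4,2)] -> total=28
Click 4 (2,2) count=1: revealed 0 new [(none)] -> total=28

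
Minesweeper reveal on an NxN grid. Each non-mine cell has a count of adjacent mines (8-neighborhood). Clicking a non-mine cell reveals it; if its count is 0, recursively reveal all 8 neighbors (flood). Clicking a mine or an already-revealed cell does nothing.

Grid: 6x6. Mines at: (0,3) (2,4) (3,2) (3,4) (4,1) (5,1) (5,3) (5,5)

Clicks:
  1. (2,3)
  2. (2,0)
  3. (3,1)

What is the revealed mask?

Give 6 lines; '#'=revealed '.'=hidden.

Click 1 (2,3) count=3: revealed 1 new [(2,3)] -> total=1
Click 2 (2,0) count=0: revealed 11 new [(0,0) (0,1) (0,2) (1,0) (1,1) (1,2) (2,0) (2,1) (2,2) (3,0) (3,1)] -> total=12
Click 3 (3,1) count=2: revealed 0 new [(none)] -> total=12

Answer: ###...
###...
####..
##....
......
......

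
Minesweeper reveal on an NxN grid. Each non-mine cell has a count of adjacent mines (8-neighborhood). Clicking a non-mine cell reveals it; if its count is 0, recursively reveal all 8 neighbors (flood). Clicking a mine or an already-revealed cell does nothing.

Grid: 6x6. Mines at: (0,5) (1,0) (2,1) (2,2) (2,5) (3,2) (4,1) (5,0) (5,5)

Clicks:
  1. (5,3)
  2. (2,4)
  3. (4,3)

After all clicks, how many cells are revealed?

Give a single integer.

Answer: 7

Derivation:
Click 1 (5,3) count=0: revealed 6 new [(4,2) (4,3) (4,4) (5,2) (5,3) (5,4)] -> total=6
Click 2 (2,4) count=1: revealed 1 new [(2,4)] -> total=7
Click 3 (4,3) count=1: revealed 0 new [(none)] -> total=7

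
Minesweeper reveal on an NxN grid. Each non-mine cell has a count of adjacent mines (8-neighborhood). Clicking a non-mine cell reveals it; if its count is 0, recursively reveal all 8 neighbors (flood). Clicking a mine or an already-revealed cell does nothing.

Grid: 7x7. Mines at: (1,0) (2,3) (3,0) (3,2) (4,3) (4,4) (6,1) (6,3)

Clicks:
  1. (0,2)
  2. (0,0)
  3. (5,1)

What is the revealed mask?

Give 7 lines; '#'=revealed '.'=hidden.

Click 1 (0,2) count=0: revealed 26 new [(0,1) (0,2) (0,3) (0,4) (0,5) (0,6) (1,1) (1,2) (1,3) (1,4) (1,5) (1,6) (2,4) (2,5) (2,6) (3,4) (3,5) (3,6) (4,5) (4,6) (5,4) (5,5) (5,6) (6,4) (6,5) (6,6)] -> total=26
Click 2 (0,0) count=1: revealed 1 new [(0,0)] -> total=27
Click 3 (5,1) count=1: revealed 1 new [(5,1)] -> total=28

Answer: #######
.######
....###
....###
.....##
.#..###
....###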